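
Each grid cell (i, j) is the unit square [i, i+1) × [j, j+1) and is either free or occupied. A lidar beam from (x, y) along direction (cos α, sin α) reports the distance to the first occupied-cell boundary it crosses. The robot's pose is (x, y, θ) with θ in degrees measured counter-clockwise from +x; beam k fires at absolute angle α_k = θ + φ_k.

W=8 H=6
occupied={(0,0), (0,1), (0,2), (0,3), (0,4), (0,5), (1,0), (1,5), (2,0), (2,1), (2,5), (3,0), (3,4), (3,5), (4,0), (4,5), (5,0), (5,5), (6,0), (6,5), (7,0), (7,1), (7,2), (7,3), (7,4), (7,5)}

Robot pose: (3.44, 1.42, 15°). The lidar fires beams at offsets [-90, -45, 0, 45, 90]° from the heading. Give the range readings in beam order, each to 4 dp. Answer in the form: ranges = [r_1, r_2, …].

beam 1: φ=-90°, α=285°
  direction (0.2588, -0.9659); cell (3,1); t to first gridline: x 2.1637, y 0.4348 (then +3.8637 / +1.0353)
    (3,0) via y @ 0.4348  # hit
  → r_1 = 0.4348
beam 2: φ=-45°, α=330°
  direction (0.8660, -0.5000); cell (3,1); t to first gridline: x 0.6466, y 0.8400 (then +1.1547 / +2.0000)
    (4,1) via x @ 0.6466
    (4,0) via y @ 0.8400  # hit
  → r_2 = 0.8400
beam 3: φ=0°, α=15°
  direction (0.9659, 0.2588); cell (3,1); t to first gridline: x 0.5798, y 2.2409 (then +1.0353 / +3.8637)
    (4,1) via x @ 0.5798
    (5,1) via x @ 1.6150
    (5,2) via y @ 2.2409
    (6,2) via x @ 2.6503
    (7,2) via x @ 3.6856  # hit
  → r_3 = 3.6856
beam 4: φ=45°, α=60°
  direction (0.5000, 0.8660); cell (3,1); t to first gridline: x 1.1200, y 0.6697 (then +2.0000 / +1.1547)
    (3,2) via y @ 0.6697
    (4,2) via x @ 1.1200
    (4,3) via y @ 1.8244
    (4,4) via y @ 2.9791
    (5,4) via x @ 3.1200
    (5,5) via y @ 4.1338  # hit
  → r_4 = 4.1338
beam 5: φ=90°, α=105°
  direction (-0.2588, 0.9659); cell (3,1); t to first gridline: x 1.7000, y 0.6005 (then +3.8637 / +1.0353)
    (3,2) via y @ 0.6005
    (3,3) via y @ 1.6357
    (2,3) via x @ 1.7000
    (2,4) via y @ 2.6710
    (2,5) via y @ 3.7063  # hit
  → r_5 = 3.7063

ranges = [0.4348, 0.8400, 3.6856, 4.1338, 3.7063]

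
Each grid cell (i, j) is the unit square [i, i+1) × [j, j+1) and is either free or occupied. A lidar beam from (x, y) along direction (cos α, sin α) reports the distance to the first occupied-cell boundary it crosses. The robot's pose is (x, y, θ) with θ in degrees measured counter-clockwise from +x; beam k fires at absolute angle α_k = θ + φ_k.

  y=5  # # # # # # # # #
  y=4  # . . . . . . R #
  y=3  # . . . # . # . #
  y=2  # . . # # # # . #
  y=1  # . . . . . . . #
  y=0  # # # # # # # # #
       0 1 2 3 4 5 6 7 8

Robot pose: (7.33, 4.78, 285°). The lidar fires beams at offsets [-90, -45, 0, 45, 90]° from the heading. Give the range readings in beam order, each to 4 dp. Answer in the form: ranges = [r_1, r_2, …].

beam 1: φ=-90°, α=195°
  dir = (cos 195°, sin 195°) = (-0.9659, -0.2588); from cell (7,4)
  next x-line at t=0.3416, next y-line at t=3.0137; Δt_x=1.0353, Δt_y=3.8637
    x: enter (6,4) at t=0.3416
    x: enter (5,4) at t=1.3769
    x: enter (4,4) at t=2.4122
    y: enter (4,3) at t=3.0137 ← occupied
  → r_1 = 3.0137
beam 2: φ=-45°, α=240°
  dir = (cos 240°, sin 240°) = (-0.5000, -0.8660); from cell (7,4)
  next x-line at t=0.6600, next y-line at t=0.9007; Δt_x=2.0000, Δt_y=1.1547
    x: enter (6,4) at t=0.6600
    y: enter (6,3) at t=0.9007 ← occupied
  → r_2 = 0.9007
beam 3: φ=0°, α=285°
  dir = (cos 285°, sin 285°) = (0.2588, -0.9659); from cell (7,4)
  next x-line at t=2.5887, next y-line at t=0.8075; Δt_x=3.8637, Δt_y=1.0353
    y: enter (7,3) at t=0.8075
    y: enter (7,2) at t=1.8428
    x: enter (8,2) at t=2.5887 ← occupied
  → r_3 = 2.5887
beam 4: φ=45°, α=330°
  dir = (cos 330°, sin 330°) = (0.8660, -0.5000); from cell (7,4)
  next x-line at t=0.7736, next y-line at t=1.5600; Δt_x=1.1547, Δt_y=2.0000
    x: enter (8,4) at t=0.7736 ← occupied
  → r_4 = 0.7736
beam 5: φ=90°, α=15°
  dir = (cos 15°, sin 15°) = (0.9659, 0.2588); from cell (7,4)
  next x-line at t=0.6936, next y-line at t=0.8500; Δt_x=1.0353, Δt_y=3.8637
    x: enter (8,4) at t=0.6936 ← occupied
  → r_5 = 0.6936

ranges = [3.0137, 0.9007, 2.5887, 0.7736, 0.6936]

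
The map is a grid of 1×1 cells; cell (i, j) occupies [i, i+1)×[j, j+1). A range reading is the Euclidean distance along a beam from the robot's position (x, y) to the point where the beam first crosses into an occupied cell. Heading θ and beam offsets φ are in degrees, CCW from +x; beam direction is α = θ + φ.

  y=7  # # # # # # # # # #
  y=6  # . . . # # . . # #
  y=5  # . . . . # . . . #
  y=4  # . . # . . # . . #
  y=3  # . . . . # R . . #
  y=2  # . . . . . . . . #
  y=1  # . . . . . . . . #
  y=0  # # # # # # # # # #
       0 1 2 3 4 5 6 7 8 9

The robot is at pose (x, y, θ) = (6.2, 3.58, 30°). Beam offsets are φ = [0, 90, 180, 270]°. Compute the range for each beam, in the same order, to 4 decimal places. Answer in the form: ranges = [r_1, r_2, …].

ranges = [0.8400, 0.4000, 0.2309, 2.9791]

beam 1: φ=0°, α=30°
  dir = (cos 30°, sin 30°) = (0.8660, 0.5000); from cell (6,3)
  next x-line at t=0.9238, next y-line at t=0.8400; Δt_x=1.1547, Δt_y=2.0000
    y: enter (6,4) at t=0.8400 ← occupied
  → r_1 = 0.8400
beam 2: φ=90°, α=120°
  dir = (cos 120°, sin 120°) = (-0.5000, 0.8660); from cell (6,3)
  next x-line at t=0.4000, next y-line at t=0.4850; Δt_x=2.0000, Δt_y=1.1547
    x: enter (5,3) at t=0.4000 ← occupied
  → r_2 = 0.4000
beam 3: φ=180°, α=210°
  dir = (cos 210°, sin 210°) = (-0.8660, -0.5000); from cell (6,3)
  next x-line at t=0.2309, next y-line at t=1.1600; Δt_x=1.1547, Δt_y=2.0000
    x: enter (5,3) at t=0.2309 ← occupied
  → r_3 = 0.2309
beam 4: φ=270°, α=300°
  dir = (cos 300°, sin 300°) = (0.5000, -0.8660); from cell (6,3)
  next x-line at t=1.6000, next y-line at t=0.6697; Δt_x=2.0000, Δt_y=1.1547
    y: enter (6,2) at t=0.6697
    x: enter (7,2) at t=1.6000
    y: enter (7,1) at t=1.8244
    y: enter (7,0) at t=2.9791 ← occupied
  → r_4 = 2.9791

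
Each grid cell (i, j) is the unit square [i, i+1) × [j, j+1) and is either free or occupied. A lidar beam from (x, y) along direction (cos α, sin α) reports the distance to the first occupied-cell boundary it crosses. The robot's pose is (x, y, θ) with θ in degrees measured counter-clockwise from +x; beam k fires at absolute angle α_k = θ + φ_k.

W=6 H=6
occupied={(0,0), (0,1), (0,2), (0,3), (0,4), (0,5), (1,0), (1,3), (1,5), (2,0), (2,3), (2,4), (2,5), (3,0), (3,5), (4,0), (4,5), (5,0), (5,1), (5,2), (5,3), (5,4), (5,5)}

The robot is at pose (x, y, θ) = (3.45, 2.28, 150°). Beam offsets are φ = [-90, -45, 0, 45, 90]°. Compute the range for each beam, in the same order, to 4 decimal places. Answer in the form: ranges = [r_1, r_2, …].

ranges = [3.1000, 1.7387, 1.4400, 2.5364, 1.4780]

beam 1: φ=-90°, α=60°
  dir = (cos 60°, sin 60°) = (0.5000, 0.8660); from cell (3,2)
  next x-line at t=1.1000, next y-line at t=0.8314; Δt_x=2.0000, Δt_y=1.1547
    y: enter (3,3) at t=0.8314
    x: enter (4,3) at t=1.1000
    y: enter (4,4) at t=1.9861
    x: enter (5,4) at t=3.1000 ← occupied
  → r_1 = 3.1000
beam 2: φ=-45°, α=105°
  dir = (cos 105°, sin 105°) = (-0.2588, 0.9659); from cell (3,2)
  next x-line at t=1.7387, next y-line at t=0.7454; Δt_x=3.8637, Δt_y=1.0353
    y: enter (3,3) at t=0.7454
    x: enter (2,3) at t=1.7387 ← occupied
  → r_2 = 1.7387
beam 3: φ=0°, α=150°
  dir = (cos 150°, sin 150°) = (-0.8660, 0.5000); from cell (3,2)
  next x-line at t=0.5196, next y-line at t=1.4400; Δt_x=1.1547, Δt_y=2.0000
    x: enter (2,2) at t=0.5196
    y: enter (2,3) at t=1.4400 ← occupied
  → r_3 = 1.4400
beam 4: φ=45°, α=195°
  dir = (cos 195°, sin 195°) = (-0.9659, -0.2588); from cell (3,2)
  next x-line at t=0.4659, next y-line at t=1.0818; Δt_x=1.0353, Δt_y=3.8637
    x: enter (2,2) at t=0.4659
    y: enter (2,1) at t=1.0818
    x: enter (1,1) at t=1.5012
    x: enter (0,1) at t=2.5364 ← occupied
  → r_4 = 2.5364
beam 5: φ=90°, α=240°
  dir = (cos 240°, sin 240°) = (-0.5000, -0.8660); from cell (3,2)
  next x-line at t=0.9000, next y-line at t=0.3233; Δt_x=2.0000, Δt_y=1.1547
    y: enter (3,1) at t=0.3233
    x: enter (2,1) at t=0.9000
    y: enter (2,0) at t=1.4780 ← occupied
  → r_5 = 1.4780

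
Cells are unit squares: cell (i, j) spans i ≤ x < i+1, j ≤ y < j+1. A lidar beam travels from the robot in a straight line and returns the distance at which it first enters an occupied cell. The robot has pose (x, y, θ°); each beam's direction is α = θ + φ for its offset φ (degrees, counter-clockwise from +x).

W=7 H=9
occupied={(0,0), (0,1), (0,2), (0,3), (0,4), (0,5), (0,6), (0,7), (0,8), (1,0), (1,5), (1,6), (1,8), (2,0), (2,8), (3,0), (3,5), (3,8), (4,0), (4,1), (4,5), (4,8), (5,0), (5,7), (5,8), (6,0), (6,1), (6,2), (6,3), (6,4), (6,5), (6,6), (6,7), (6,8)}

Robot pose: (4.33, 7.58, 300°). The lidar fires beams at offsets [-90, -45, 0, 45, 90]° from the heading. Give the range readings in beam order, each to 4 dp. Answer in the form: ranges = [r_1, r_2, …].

beam 1: φ=-90°, α=210°
  d=(-0.8660,-0.5000)  start (4,7)  tX=0.3811 tY=1.1600  stride 1/|dx|=1.1547 1/|dy|=2.0000
    cross x-line → (3,7), t=0.3811
    cross y-line → (3,6), t=1.1600
    cross x-line → (2,6), t=1.5358
    cross x-line → (1,6), t=2.6905 (wall)
  → r_1 = 2.6905
beam 2: φ=-45°, α=255°
  d=(-0.2588,-0.9659)  start (4,7)  tX=1.2750 tY=0.6005  stride 1/|dx|=3.8637 1/|dy|=1.0353
    cross y-line → (4,6), t=0.6005
    cross x-line → (3,6), t=1.2750
    cross y-line → (3,5), t=1.6357 (wall)
  → r_2 = 1.6357
beam 3: φ=0°, α=300°
  d=(0.5000,-0.8660)  start (4,7)  tX=1.3400 tY=0.6697  stride 1/|dx|=2.0000 1/|dy|=1.1547
    cross y-line → (4,6), t=0.6697
    cross x-line → (5,6), t=1.3400
    cross y-line → (5,5), t=1.8244
    cross y-line → (5,4), t=2.9791
    cross x-line → (6,4), t=3.3400 (wall)
  → r_3 = 3.3400
beam 4: φ=45°, α=345°
  d=(0.9659,-0.2588)  start (4,7)  tX=0.6936 tY=2.2409  stride 1/|dx|=1.0353 1/|dy|=3.8637
    cross x-line → (5,7), t=0.6936 (wall)
  → r_4 = 0.6936
beam 5: φ=90°, α=30°
  d=(0.8660,0.5000)  start (4,7)  tX=0.7736 tY=0.8400  stride 1/|dx|=1.1547 1/|dy|=2.0000
    cross x-line → (5,7), t=0.7736 (wall)
  → r_5 = 0.7736

ranges = [2.6905, 1.6357, 3.3400, 0.6936, 0.7736]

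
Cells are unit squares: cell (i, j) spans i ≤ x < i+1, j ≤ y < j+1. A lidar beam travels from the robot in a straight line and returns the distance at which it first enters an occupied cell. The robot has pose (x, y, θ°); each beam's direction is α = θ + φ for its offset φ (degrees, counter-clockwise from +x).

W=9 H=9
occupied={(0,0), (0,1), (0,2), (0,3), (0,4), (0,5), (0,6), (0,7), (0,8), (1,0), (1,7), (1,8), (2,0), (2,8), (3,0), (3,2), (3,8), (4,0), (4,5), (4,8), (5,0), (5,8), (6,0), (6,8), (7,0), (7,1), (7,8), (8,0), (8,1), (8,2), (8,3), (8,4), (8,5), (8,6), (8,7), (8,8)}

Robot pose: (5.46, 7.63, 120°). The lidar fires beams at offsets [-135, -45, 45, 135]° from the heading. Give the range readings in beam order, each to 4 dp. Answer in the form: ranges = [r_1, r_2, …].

ranges = [2.6296, 0.3831, 1.4296, 1.7773]

beam 1: φ=-135°, α=345°
  cosα=0.9659 sinα=-0.2588 | (5,7) | tMaxX 0.5590 tMaxY 2.4341 | tΔX 1.0353 tΔY 3.8637
    t=0.5590 [x] (6,7)
    t=1.5943 [x] (7,7)
    t=2.4341 [y] (7,6)
    t=2.6296 [x] (8,6) — stop
  → r_1 = 2.6296
beam 2: φ=-45°, α=75°
  cosα=0.2588 sinα=0.9659 | (5,7) | tMaxX 2.0864 tMaxY 0.3831 | tΔX 3.8637 tΔY 1.0353
    t=0.3831 [y] (5,8) — stop
  → r_2 = 0.3831
beam 3: φ=45°, α=165°
  cosα=-0.9659 sinα=0.2588 | (5,7) | tMaxX 0.4762 tMaxY 1.4296 | tΔX 1.0353 tΔY 3.8637
    t=0.4762 [x] (4,7)
    t=1.4296 [y] (4,8) — stop
  → r_3 = 1.4296
beam 4: φ=135°, α=255°
  cosα=-0.2588 sinα=-0.9659 | (5,7) | tMaxX 1.7773 tMaxY 0.6522 | tΔX 3.8637 tΔY 1.0353
    t=0.6522 [y] (5,6)
    t=1.6875 [y] (5,5)
    t=1.7773 [x] (4,5) — stop
  → r_4 = 1.7773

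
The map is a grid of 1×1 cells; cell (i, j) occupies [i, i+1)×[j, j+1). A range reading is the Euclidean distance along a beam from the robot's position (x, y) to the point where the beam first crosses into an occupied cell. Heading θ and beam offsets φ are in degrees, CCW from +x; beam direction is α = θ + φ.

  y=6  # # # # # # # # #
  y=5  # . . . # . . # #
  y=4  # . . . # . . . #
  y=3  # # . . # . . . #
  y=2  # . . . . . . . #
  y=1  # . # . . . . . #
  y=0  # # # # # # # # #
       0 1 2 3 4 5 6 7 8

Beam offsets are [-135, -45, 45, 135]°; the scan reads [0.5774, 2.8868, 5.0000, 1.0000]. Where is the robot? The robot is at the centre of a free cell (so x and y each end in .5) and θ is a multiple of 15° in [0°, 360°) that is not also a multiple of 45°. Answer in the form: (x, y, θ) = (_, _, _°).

Candidates: 29 free-cell centres × 16 headings = 464 poses. Raycast each; keep the one whose scan matches to 4 dp.
  (1.5, 1.5, 195°): beam 1 = 5.0000 ≠ 0.5774 ✗
  (7.5, 3.5, 105°): beam 2 = 1.0000 ≠ 2.8868 ✗
  (5.5, 5.5, 105°): beam 1 = 2.8868 ≠ 0.5774 ✗
  …
  (7.5, 3.5, 165°): r_1=0.5774, r_2=2.8868, r_3=5.0000, r_4=1.0000 — all match ✓
Unique over the lattice → pose = (7.5, 3.5, 165°).

(x, y, θ) = (7.5, 3.5, 165°)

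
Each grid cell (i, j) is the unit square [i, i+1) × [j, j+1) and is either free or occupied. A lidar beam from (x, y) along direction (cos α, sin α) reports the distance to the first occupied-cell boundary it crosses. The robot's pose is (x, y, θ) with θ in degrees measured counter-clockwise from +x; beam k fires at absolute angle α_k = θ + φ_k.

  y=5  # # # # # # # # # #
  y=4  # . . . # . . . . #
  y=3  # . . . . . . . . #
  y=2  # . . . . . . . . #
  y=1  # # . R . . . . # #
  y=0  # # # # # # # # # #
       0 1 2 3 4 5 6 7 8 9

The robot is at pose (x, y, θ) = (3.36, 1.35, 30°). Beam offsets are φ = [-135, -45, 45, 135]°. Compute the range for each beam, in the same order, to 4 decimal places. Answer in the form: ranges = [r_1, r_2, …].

beam 1: φ=-135°, α=255°
  dir = (cos 255°, sin 255°) = (-0.2588, -0.9659); from cell (3,1)
  next x-line at t=1.3909, next y-line at t=0.3623; Δt_x=3.8637, Δt_y=1.0353
    y: enter (3,0) at t=0.3623 ← occupied
  → r_1 = 0.3623
beam 2: φ=-45°, α=345°
  dir = (cos 345°, sin 345°) = (0.9659, -0.2588); from cell (3,1)
  next x-line at t=0.6626, next y-line at t=1.3523; Δt_x=1.0353, Δt_y=3.8637
    x: enter (4,1) at t=0.6626
    y: enter (4,0) at t=1.3523 ← occupied
  → r_2 = 1.3523
beam 3: φ=45°, α=75°
  dir = (cos 75°, sin 75°) = (0.2588, 0.9659); from cell (3,1)
  next x-line at t=2.4728, next y-line at t=0.6729; Δt_x=3.8637, Δt_y=1.0353
    y: enter (3,2) at t=0.6729
    y: enter (3,3) at t=1.7082
    x: enter (4,3) at t=2.4728
    y: enter (4,4) at t=2.7435 ← occupied
  → r_3 = 2.7435
beam 4: φ=135°, α=165°
  dir = (cos 165°, sin 165°) = (-0.9659, 0.2588); from cell (3,1)
  next x-line at t=0.3727, next y-line at t=2.5114; Δt_x=1.0353, Δt_y=3.8637
    x: enter (2,1) at t=0.3727
    x: enter (1,1) at t=1.4080 ← occupied
  → r_4 = 1.4080

ranges = [0.3623, 1.3523, 2.7435, 1.4080]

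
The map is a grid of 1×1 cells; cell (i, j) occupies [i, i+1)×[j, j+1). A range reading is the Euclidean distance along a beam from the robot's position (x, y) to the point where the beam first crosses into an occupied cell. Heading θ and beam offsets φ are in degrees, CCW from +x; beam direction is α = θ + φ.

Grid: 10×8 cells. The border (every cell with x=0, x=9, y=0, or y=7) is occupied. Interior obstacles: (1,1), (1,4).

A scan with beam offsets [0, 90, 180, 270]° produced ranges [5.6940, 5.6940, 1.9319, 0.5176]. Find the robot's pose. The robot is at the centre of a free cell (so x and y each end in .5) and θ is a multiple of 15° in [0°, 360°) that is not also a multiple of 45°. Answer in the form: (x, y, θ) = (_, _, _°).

Enumerate (i+0.5, j+0.5, θ) over the 46 free cells and 16 admissible headings. For each, cast all 4 beams and compare to the given ranges.
  (5.5, 2.5, 75°): beam 1 = 4.6587 ≠ 5.6940 ✗
  (3.5, 5.5, 300°): beam 1 = 5.1962 ≠ 5.6940 ✗
  (1.5, 3.5, 300°): beam 1 = 2.8868 ≠ 5.6940 ✗
  (5.5, 1.5, 300°): beam 1 = 0.5774 ≠ 5.6940 ✗
  …
  (6.5, 6.5, 195°): r_1=5.6940, r_2=5.6940, r_3=1.9319, r_4=0.5176 — all match ✓
No second candidate reproduces the full scan.

(x, y, θ) = (6.5, 6.5, 195°)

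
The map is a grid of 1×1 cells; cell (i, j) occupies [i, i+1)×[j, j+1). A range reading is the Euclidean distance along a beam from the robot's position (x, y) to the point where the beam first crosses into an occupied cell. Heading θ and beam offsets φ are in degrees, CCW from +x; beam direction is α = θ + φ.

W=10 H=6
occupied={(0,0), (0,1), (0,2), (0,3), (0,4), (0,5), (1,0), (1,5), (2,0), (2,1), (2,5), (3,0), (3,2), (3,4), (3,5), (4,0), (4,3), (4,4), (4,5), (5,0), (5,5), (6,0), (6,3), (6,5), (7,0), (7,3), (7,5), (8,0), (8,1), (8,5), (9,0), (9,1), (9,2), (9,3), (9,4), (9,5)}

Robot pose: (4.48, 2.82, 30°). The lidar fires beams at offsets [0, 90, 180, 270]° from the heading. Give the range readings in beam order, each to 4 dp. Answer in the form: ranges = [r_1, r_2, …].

ranges = [0.3600, 0.2078, 0.5543, 2.1016]

beam 1: φ=0°, α=30°
  d=(0.8660,0.5000)  start (4,2)  tX=0.6004 tY=0.3600  stride 1/|dx|=1.1547 1/|dy|=2.0000
    cross y-line → (4,3), t=0.3600 (wall)
  → r_1 = 0.3600
beam 2: φ=90°, α=120°
  d=(-0.5000,0.8660)  start (4,2)  tX=0.9600 tY=0.2078  stride 1/|dx|=2.0000 1/|dy|=1.1547
    cross y-line → (4,3), t=0.2078 (wall)
  → r_2 = 0.2078
beam 3: φ=180°, α=210°
  d=(-0.8660,-0.5000)  start (4,2)  tX=0.5543 tY=1.6400  stride 1/|dx|=1.1547 1/|dy|=2.0000
    cross x-line → (3,2), t=0.5543 (wall)
  → r_3 = 0.5543
beam 4: φ=270°, α=300°
  d=(0.5000,-0.8660)  start (4,2)  tX=1.0400 tY=0.9469  stride 1/|dx|=2.0000 1/|dy|=1.1547
    cross y-line → (4,1), t=0.9469
    cross x-line → (5,1), t=1.0400
    cross y-line → (5,0), t=2.1016 (wall)
  → r_4 = 2.1016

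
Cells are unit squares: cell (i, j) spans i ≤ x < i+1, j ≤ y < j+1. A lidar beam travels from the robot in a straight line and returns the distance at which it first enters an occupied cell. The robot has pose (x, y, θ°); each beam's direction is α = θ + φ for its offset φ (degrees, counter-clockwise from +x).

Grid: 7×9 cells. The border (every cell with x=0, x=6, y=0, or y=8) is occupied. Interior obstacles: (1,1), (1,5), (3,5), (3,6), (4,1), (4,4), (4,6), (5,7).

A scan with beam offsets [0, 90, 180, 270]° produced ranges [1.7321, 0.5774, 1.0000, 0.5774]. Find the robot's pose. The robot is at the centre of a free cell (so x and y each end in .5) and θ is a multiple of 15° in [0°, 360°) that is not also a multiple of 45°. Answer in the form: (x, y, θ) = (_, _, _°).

(x, y, θ) = (5.5, 4.5, 120°)

The pose lattice has 27·16 = 432 candidates. Test each by forward raycasting.
  (5.5, 2.5, 30°): beam 1 = 0.5774 ≠ 1.7321 ✗
  (3.5, 4.5, 330°): beam 1 = 0.5774 ≠ 1.7321 ✗
  (5.5, 2.5, 210°): beam 1 = 1.0000 ≠ 1.7321 ✗
  (1.5, 3.5, 195°): beam 1 = 0.5176 ≠ 1.7321 ✗
  …
  (5.5, 4.5, 120°): r_1=1.7321, r_2=0.5774, r_3=1.0000, r_4=0.5774 — all match ✓
Unique over the lattice → pose = (5.5, 4.5, 120°).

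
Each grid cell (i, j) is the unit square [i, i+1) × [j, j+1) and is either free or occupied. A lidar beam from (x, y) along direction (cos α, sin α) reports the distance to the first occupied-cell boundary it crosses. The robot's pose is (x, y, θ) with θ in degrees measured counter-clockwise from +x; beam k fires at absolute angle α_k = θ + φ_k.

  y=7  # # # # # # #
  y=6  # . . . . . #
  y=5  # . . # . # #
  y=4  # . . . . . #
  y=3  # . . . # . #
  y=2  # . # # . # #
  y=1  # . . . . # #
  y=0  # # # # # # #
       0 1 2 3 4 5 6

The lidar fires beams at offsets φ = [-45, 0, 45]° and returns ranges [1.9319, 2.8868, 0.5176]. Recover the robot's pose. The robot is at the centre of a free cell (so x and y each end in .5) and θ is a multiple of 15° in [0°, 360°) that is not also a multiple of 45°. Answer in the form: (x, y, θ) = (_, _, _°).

Candidates: 23 free-cell centres × 16 headings = 368 poses. Raycast each; keep the one whose scan matches to 4 dp.
  (3.5, 4.5, 165°): beam 1 = 0.5774 ≠ 1.9319 ✗
  (5.5, 3.5, 30°): beam 1 = 0.5176 ≠ 1.9319 ✗
  (5.5, 3.5, 75°): beam 1 = 0.5774 ≠ 1.9319 ✗
  …
  (3.5, 6.5, 210°): r_1=1.9319, r_2=2.8868, r_3=0.5176 — all match ✓
No second candidate reproduces the full scan.

(x, y, θ) = (3.5, 6.5, 210°)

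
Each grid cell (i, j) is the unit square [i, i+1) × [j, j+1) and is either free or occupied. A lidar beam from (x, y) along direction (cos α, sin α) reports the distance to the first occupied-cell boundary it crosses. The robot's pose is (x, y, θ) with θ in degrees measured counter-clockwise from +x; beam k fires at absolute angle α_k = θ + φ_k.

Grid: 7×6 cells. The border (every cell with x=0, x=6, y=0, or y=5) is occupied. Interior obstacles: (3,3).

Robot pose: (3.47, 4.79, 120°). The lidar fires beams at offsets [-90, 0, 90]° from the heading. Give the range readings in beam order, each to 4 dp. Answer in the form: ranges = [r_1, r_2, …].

ranges = [0.4200, 0.2425, 2.8521]

beam 1: φ=-90°, α=30°
  direction (0.8660, 0.5000); cell (3,4); t to first gridline: x 0.6120, y 0.4200 (then +1.1547 / +2.0000)
    (3,5) via y @ 0.4200  # hit
  → r_1 = 0.4200
beam 2: φ=0°, α=120°
  direction (-0.5000, 0.8660); cell (3,4); t to first gridline: x 0.9400, y 0.2425 (then +2.0000 / +1.1547)
    (3,5) via y @ 0.2425  # hit
  → r_2 = 0.2425
beam 3: φ=90°, α=210°
  direction (-0.8660, -0.5000); cell (3,4); t to first gridline: x 0.5427, y 1.5800 (then +1.1547 / +2.0000)
    (2,4) via x @ 0.5427
    (2,3) via y @ 1.5800
    (1,3) via x @ 1.6974
    (0,3) via x @ 2.8521  # hit
  → r_3 = 2.8521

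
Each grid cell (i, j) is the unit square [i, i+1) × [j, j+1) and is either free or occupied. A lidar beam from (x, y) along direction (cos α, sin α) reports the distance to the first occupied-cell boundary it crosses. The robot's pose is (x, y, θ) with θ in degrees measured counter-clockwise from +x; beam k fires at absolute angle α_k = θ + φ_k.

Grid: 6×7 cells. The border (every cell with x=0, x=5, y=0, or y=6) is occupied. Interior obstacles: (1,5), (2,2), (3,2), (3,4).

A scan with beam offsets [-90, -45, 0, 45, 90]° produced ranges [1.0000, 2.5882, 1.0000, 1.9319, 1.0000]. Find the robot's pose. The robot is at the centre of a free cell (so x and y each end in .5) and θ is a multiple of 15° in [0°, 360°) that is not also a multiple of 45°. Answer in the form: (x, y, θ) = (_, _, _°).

The pose lattice has 16·16 = 256 candidates. Test each by forward raycasting.
  (4.5, 1.5, 105°): beam 1 = 0.5176 ≠ 1.0000 ✗
  (4.5, 2.5, 165°): beam 1 = 1.9319 ≠ 1.0000 ✗
  (2.5, 3.5, 330°): beam 1 = 0.5774 ≠ 1.0000 ✗
  (1.5, 2.5, 75°): beam 1 = 0.5176 ≠ 1.0000 ✗
  …
  (4.5, 3.5, 150°): r_1=1.0000, r_2=2.5882, r_3=1.0000, r_4=1.9319, r_5=1.0000 — all match ✓
Only this pose fits every beam.

(x, y, θ) = (4.5, 3.5, 150°)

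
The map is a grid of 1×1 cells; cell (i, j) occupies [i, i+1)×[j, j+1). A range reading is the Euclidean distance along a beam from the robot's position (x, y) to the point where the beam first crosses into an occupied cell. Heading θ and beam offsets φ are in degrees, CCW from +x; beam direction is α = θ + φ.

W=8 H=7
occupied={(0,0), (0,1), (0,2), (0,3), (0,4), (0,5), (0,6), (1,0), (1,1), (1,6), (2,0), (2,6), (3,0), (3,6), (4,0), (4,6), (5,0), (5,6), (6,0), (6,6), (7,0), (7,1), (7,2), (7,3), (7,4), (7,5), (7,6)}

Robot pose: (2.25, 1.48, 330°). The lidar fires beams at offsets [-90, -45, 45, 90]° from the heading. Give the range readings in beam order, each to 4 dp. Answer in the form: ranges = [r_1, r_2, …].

ranges = [0.5000, 0.4969, 4.9176, 5.2192]

beam 1: φ=-90°, α=240°
  direction (-0.5000, -0.8660); cell (2,1); t to first gridline: x 0.5000, y 0.5543 (then +2.0000 / +1.1547)
    (1,1) via x @ 0.5000  # hit
  → r_1 = 0.5000
beam 2: φ=-45°, α=285°
  direction (0.2588, -0.9659); cell (2,1); t to first gridline: x 2.8978, y 0.4969 (then +3.8637 / +1.0353)
    (2,0) via y @ 0.4969  # hit
  → r_2 = 0.4969
beam 3: φ=45°, α=15°
  direction (0.9659, 0.2588); cell (2,1); t to first gridline: x 0.7765, y 2.0091 (then +1.0353 / +3.8637)
    (3,1) via x @ 0.7765
    (4,1) via x @ 1.8117
    (4,2) via y @ 2.0091
    (5,2) via x @ 2.8470
    (6,2) via x @ 3.8823
    (7,2) via x @ 4.9176  # hit
  → r_3 = 4.9176
beam 4: φ=90°, α=60°
  direction (0.5000, 0.8660); cell (2,1); t to first gridline: x 1.5000, y 0.6004 (then +2.0000 / +1.1547)
    (2,2) via y @ 0.6004
    (3,2) via x @ 1.5000
    (3,3) via y @ 1.7551
    (3,4) via y @ 2.9098
    (4,4) via x @ 3.5000
    (4,5) via y @ 4.0645
    (4,6) via y @ 5.2192  # hit
  → r_4 = 5.2192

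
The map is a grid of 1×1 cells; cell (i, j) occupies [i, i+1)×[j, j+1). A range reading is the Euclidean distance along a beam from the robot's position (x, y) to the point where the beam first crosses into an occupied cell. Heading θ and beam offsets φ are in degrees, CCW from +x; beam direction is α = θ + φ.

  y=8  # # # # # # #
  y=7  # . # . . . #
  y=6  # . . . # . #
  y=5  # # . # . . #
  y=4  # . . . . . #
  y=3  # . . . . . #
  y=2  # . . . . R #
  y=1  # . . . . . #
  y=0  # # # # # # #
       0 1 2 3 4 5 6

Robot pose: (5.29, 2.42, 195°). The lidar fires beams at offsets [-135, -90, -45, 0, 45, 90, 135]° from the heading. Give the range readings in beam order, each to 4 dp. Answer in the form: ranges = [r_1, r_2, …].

beam 1: φ=-135°, α=60°
  d=(0.5000,0.8660)  start (5,2)  tX=1.4200 tY=0.6697  stride 1/|dx|=2.0000 1/|dy|=1.1547
    cross y-line → (5,3), t=0.6697
    cross x-line → (6,3), t=1.4200 (wall)
  → r_1 = 1.4200
beam 2: φ=-90°, α=105°
  d=(-0.2588,0.9659)  start (5,2)  tX=1.1205 tY=0.6005  stride 1/|dx|=3.8637 1/|dy|=1.0353
    cross y-line → (5,3), t=0.6005
    cross x-line → (4,3), t=1.1205
    cross y-line → (4,4), t=1.6357
    cross y-line → (4,5), t=2.6710
    cross y-line → (4,6), t=3.7063 (wall)
  → r_2 = 3.7063
beam 3: φ=-45°, α=150°
  d=(-0.8660,0.5000)  start (5,2)  tX=0.3349 tY=1.1600  stride 1/|dx|=1.1547 1/|dy|=2.0000
    cross x-line → (4,2), t=0.3349
    cross y-line → (4,3), t=1.1600
    cross x-line → (3,3), t=1.4896
    cross x-line → (2,3), t=2.6443
    cross y-line → (2,4), t=3.1600
    cross x-line → (1,4), t=3.7990
    cross x-line → (0,4), t=4.9537 (wall)
  → r_3 = 4.9537
beam 4: φ=0°, α=195°
  d=(-0.9659,-0.2588)  start (5,2)  tX=0.3002 tY=1.6228  stride 1/|dx|=1.0353 1/|dy|=3.8637
    cross x-line → (4,2), t=0.3002
    cross x-line → (3,2), t=1.3355
    cross y-line → (3,1), t=1.6228
    cross x-line → (2,1), t=2.3708
    cross x-line → (1,1), t=3.4061
    cross x-line → (0,1), t=4.4413 (wall)
  → r_4 = 4.4413
beam 5: φ=45°, α=240°
  d=(-0.5000,-0.8660)  start (5,2)  tX=0.5800 tY=0.4850  stride 1/|dx|=2.0000 1/|dy|=1.1547
    cross y-line → (5,1), t=0.4850
    cross x-line → (4,1), t=0.5800
    cross y-line → (4,0), t=1.6397 (wall)
  → r_5 = 1.6397
beam 6: φ=90°, α=285°
  d=(0.2588,-0.9659)  start (5,2)  tX=2.7432 tY=0.4348  stride 1/|dx|=3.8637 1/|dy|=1.0353
    cross y-line → (5,1), t=0.4348
    cross y-line → (5,0), t=1.4701 (wall)
  → r_6 = 1.4701
beam 7: φ=135°, α=330°
  d=(0.8660,-0.5000)  start (5,2)  tX=0.8198 tY=0.8400  stride 1/|dx|=1.1547 1/|dy|=2.0000
    cross x-line → (6,2), t=0.8198 (wall)
  → r_7 = 0.8198

ranges = [1.4200, 3.7063, 4.9537, 4.4413, 1.6397, 1.4701, 0.8198]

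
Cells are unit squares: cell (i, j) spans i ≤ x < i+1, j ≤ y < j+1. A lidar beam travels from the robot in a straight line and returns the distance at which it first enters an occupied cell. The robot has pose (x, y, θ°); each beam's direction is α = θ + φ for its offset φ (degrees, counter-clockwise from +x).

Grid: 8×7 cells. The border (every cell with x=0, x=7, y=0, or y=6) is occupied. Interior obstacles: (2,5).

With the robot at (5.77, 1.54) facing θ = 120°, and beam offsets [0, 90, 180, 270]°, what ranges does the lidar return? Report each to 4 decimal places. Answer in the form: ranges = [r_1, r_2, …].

beam 1: φ=0°, α=120°
  cosα=-0.5000 sinα=0.8660 | (5,1) | tMaxX 1.5400 tMaxY 0.5312 | tΔX 2.0000 tΔY 1.1547
    t=0.5312 [y] (5,2)
    t=1.5400 [x] (4,2)
    t=1.6859 [y] (4,3)
    t=2.8406 [y] (4,4)
    t=3.5400 [x] (3,4)
    t=3.9953 [y] (3,5)
    t=5.1500 [y] (3,6) — stop
  → r_1 = 5.1500
beam 2: φ=90°, α=210°
  cosα=-0.8660 sinα=-0.5000 | (5,1) | tMaxX 0.8891 tMaxY 1.0800 | tΔX 1.1547 tΔY 2.0000
    t=0.8891 [x] (4,1)
    t=1.0800 [y] (4,0) — stop
  → r_2 = 1.0800
beam 3: φ=180°, α=300°
  cosα=0.5000 sinα=-0.8660 | (5,1) | tMaxX 0.4600 tMaxY 0.6235 | tΔX 2.0000 tΔY 1.1547
    t=0.4600 [x] (6,1)
    t=0.6235 [y] (6,0) — stop
  → r_3 = 0.6235
beam 4: φ=270°, α=30°
  cosα=0.8660 sinα=0.5000 | (5,1) | tMaxX 0.2656 tMaxY 0.9200 | tΔX 1.1547 tΔY 2.0000
    t=0.2656 [x] (6,1)
    t=0.9200 [y] (6,2)
    t=1.4203 [x] (7,2) — stop
  → r_4 = 1.4203

ranges = [5.1500, 1.0800, 0.6235, 1.4203]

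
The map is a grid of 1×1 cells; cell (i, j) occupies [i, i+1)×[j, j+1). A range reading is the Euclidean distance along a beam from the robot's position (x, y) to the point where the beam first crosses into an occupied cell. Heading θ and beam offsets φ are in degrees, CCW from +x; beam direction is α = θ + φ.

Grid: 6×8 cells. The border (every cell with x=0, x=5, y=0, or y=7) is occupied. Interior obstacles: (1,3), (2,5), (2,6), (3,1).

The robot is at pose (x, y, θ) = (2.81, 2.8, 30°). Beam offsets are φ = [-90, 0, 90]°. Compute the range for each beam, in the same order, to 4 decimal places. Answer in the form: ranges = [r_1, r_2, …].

beam 1: φ=-90°, α=300°
  cosα=0.5000 sinα=-0.8660 | (2,2) | tMaxX 0.3800 tMaxY 0.9238 | tΔX 2.0000 tΔY 1.1547
    t=0.3800 [x] (3,2)
    t=0.9238 [y] (3,1) — stop
  → r_1 = 0.9238
beam 2: φ=0°, α=30°
  cosα=0.8660 sinα=0.5000 | (2,2) | tMaxX 0.2194 tMaxY 0.4000 | tΔX 1.1547 tΔY 2.0000
    t=0.2194 [x] (3,2)
    t=0.4000 [y] (3,3)
    t=1.3741 [x] (4,3)
    t=2.4000 [y] (4,4)
    t=2.5288 [x] (5,4) — stop
  → r_2 = 2.5288
beam 3: φ=90°, α=120°
  cosα=-0.5000 sinα=0.8660 | (2,2) | tMaxX 1.6200 tMaxY 0.2309 | tΔX 2.0000 tΔY 1.1547
    t=0.2309 [y] (2,3)
    t=1.3856 [y] (2,4)
    t=1.6200 [x] (1,4)
    t=2.5403 [y] (1,5)
    t=3.6200 [x] (0,5) — stop
  → r_3 = 3.6200

ranges = [0.9238, 2.5288, 3.6200]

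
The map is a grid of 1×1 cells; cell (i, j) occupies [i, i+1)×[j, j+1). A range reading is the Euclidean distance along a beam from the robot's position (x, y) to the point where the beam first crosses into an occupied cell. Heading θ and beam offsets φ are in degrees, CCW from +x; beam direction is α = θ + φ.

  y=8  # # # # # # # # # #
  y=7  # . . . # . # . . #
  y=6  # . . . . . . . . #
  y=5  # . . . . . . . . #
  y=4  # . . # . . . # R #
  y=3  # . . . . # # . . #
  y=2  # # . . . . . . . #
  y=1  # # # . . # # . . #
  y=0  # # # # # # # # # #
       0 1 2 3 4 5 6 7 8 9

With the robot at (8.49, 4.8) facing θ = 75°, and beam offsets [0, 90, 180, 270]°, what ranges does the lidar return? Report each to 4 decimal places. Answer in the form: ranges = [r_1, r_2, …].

ranges = [1.9705, 0.5073, 3.9340, 0.5280]

beam 1: φ=0°, α=75°
  direction (0.2588, 0.9659); cell (8,4); t to first gridline: x 1.9705, y 0.2071 (then +3.8637 / +1.0353)
    (8,5) via y @ 0.2071
    (8,6) via y @ 1.2423
    (9,6) via x @ 1.9705  # hit
  → r_1 = 1.9705
beam 2: φ=90°, α=165°
  direction (-0.9659, 0.2588); cell (8,4); t to first gridline: x 0.5073, y 0.7727 (then +1.0353 / +3.8637)
    (7,4) via x @ 0.5073  # hit
  → r_2 = 0.5073
beam 3: φ=180°, α=255°
  direction (-0.2588, -0.9659); cell (8,4); t to first gridline: x 1.8932, y 0.8282 (then +3.8637 / +1.0353)
    (8,3) via y @ 0.8282
    (8,2) via y @ 1.8635
    (7,2) via x @ 1.8932
    (7,1) via y @ 2.8988
    (7,0) via y @ 3.9340  # hit
  → r_3 = 3.9340
beam 4: φ=270°, α=345°
  direction (0.9659, -0.2588); cell (8,4); t to first gridline: x 0.5280, y 3.0910 (then +1.0353 / +3.8637)
    (9,4) via x @ 0.5280  # hit
  → r_4 = 0.5280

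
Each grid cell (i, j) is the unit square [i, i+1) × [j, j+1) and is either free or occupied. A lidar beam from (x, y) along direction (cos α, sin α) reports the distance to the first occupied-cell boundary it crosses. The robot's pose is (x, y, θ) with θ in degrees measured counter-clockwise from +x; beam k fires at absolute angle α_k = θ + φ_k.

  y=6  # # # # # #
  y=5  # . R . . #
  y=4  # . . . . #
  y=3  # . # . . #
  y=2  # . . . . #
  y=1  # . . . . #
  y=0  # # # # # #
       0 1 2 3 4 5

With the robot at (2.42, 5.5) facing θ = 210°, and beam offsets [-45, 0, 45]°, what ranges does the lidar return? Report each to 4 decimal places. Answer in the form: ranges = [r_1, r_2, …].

ranges = [1.4701, 1.6397, 1.5529]

beam 1: φ=-45°, α=165°
  cosα=-0.9659 sinα=0.2588 | (2,5) | tMaxX 0.4348 tMaxY 1.9319 | tΔX 1.0353 tΔY 3.8637
    t=0.4348 [x] (1,5)
    t=1.4701 [x] (0,5) — stop
  → r_1 = 1.4701
beam 2: φ=0°, α=210°
  cosα=-0.8660 sinα=-0.5000 | (2,5) | tMaxX 0.4850 tMaxY 1.0000 | tΔX 1.1547 tΔY 2.0000
    t=0.4850 [x] (1,5)
    t=1.0000 [y] (1,4)
    t=1.6397 [x] (0,4) — stop
  → r_2 = 1.6397
beam 3: φ=45°, α=255°
  cosα=-0.2588 sinα=-0.9659 | (2,5) | tMaxX 1.6228 tMaxY 0.5176 | tΔX 3.8637 tΔY 1.0353
    t=0.5176 [y] (2,4)
    t=1.5529 [y] (2,3) — stop
  → r_3 = 1.5529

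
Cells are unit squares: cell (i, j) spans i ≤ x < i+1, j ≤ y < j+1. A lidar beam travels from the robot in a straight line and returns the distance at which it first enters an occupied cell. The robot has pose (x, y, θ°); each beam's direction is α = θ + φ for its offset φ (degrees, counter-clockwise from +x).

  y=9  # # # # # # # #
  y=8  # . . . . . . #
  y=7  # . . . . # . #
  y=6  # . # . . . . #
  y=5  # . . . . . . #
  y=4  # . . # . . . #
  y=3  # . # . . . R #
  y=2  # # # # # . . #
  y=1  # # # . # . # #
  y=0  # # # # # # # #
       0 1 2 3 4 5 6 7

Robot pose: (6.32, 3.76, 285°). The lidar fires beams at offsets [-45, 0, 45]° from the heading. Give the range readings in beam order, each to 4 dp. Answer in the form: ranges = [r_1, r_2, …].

beam 1: φ=-45°, α=240°
  direction (-0.5000, -0.8660); cell (6,3); t to first gridline: x 0.6400, y 0.8776 (then +2.0000 / +1.1547)
    (5,3) via x @ 0.6400
    (5,2) via y @ 0.8776
    (5,1) via y @ 2.0323
    (4,1) via x @ 2.6400  # hit
  → r_1 = 2.6400
beam 2: φ=0°, α=285°
  direction (0.2588, -0.9659); cell (6,3); t to first gridline: x 2.6273, y 0.7868 (then +3.8637 / +1.0353)
    (6,2) via y @ 0.7868
    (6,1) via y @ 1.8221  # hit
  → r_2 = 1.8221
beam 3: φ=45°, α=330°
  direction (0.8660, -0.5000); cell (6,3); t to first gridline: x 0.7852, y 1.5200 (then +1.1547 / +2.0000)
    (7,3) via x @ 0.7852  # hit
  → r_3 = 0.7852

ranges = [2.6400, 1.8221, 0.7852]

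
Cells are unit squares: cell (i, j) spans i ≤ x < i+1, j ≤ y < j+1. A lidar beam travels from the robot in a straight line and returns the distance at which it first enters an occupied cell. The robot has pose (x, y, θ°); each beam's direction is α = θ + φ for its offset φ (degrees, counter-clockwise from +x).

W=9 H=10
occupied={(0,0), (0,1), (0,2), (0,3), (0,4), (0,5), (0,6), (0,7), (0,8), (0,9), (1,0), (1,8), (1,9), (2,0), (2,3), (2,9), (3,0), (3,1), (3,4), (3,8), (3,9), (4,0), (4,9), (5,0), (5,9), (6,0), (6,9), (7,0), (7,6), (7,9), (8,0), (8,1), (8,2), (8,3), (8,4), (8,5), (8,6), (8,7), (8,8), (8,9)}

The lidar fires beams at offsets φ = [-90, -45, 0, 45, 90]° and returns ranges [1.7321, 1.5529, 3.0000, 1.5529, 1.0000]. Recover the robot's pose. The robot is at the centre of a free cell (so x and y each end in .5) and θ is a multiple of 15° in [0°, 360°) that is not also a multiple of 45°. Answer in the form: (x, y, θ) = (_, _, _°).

(x, y, θ) = (2.5, 5.5, 240°)

Enumerate (i+0.5, j+0.5, θ) over the 50 free cells and 16 admissible headings. For each, cast all 5 beams and compare to the given ranges.
  (5.5, 4.5, 285°): beam 1 = 1.5529 ≠ 1.7321 ✗
  (7.5, 8.5, 285°): beam 1 = 6.7293 ≠ 1.7321 ✗
  (1.5, 7.5, 30°): beam 1 = 3.0000 ≠ 1.7321 ✗
  (7.5, 4.5, 345°): beam 1 = 3.6235 ≠ 1.7321 ✗
  …
  (2.5, 5.5, 240°): r_1=1.7321, r_2=1.5529, r_3=3.0000, r_4=1.5529, r_5=1.0000 — all match ✓
No second candidate reproduces the full scan.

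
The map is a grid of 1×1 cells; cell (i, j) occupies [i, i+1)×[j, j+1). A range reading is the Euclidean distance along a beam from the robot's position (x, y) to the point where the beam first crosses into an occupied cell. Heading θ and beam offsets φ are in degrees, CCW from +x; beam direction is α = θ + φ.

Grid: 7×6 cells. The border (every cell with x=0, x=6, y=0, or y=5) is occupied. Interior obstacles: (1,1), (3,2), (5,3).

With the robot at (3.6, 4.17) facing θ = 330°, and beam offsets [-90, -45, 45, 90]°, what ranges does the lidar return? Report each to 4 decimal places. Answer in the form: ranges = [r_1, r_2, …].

ranges = [3.2000, 1.2113, 2.4847, 0.9584]

beam 1: φ=-90°, α=240°
  direction (-0.5000, -0.8660); cell (3,4); t to first gridline: x 1.2000, y 0.1963 (then +2.0000 / +1.1547)
    (3,3) via y @ 0.1963
    (2,3) via x @ 1.2000
    (2,2) via y @ 1.3510
    (2,1) via y @ 2.5057
    (1,1) via x @ 3.2000  # hit
  → r_1 = 3.2000
beam 2: φ=-45°, α=285°
  direction (0.2588, -0.9659); cell (3,4); t to first gridline: x 1.5455, y 0.1760 (then +3.8637 / +1.0353)
    (3,3) via y @ 0.1760
    (3,2) via y @ 1.2113  # hit
  → r_2 = 1.2113
beam 3: φ=45°, α=15°
  direction (0.9659, 0.2588); cell (3,4); t to first gridline: x 0.4141, y 3.2069 (then +1.0353 / +3.8637)
    (4,4) via x @ 0.4141
    (5,4) via x @ 1.4494
    (6,4) via x @ 2.4847  # hit
  → r_3 = 2.4847
beam 4: φ=90°, α=60°
  direction (0.5000, 0.8660); cell (3,4); t to first gridline: x 0.8000, y 0.9584 (then +2.0000 / +1.1547)
    (4,4) via x @ 0.8000
    (4,5) via y @ 0.9584  # hit
  → r_4 = 0.9584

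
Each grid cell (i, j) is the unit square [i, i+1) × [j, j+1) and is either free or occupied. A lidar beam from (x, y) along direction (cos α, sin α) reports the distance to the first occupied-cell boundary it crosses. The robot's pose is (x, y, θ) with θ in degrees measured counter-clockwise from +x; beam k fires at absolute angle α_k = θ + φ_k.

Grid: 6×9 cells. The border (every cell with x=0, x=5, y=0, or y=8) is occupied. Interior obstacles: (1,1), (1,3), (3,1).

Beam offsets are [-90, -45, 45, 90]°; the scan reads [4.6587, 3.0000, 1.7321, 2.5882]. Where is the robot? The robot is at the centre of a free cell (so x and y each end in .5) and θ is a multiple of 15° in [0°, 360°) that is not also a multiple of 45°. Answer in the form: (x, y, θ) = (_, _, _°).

(x, y, θ) = (3.5, 5.5, 345°)

The pose lattice has 25·16 = 400 candidates. Test each by forward raycasting.
  (3.5, 4.5, 285°): beam 1 = 1.9319 ≠ 4.6587 ✗
  (2.5, 7.5, 330°): beam 1 = 3.0000 ≠ 4.6587 ✗
  (3.5, 2.5, 195°): beam 1 = 5.6940 ≠ 4.6587 ✗
  (3.5, 3.5, 300°): beam 1 = 2.8868 ≠ 4.6587 ✗
  …
  (3.5, 5.5, 345°): r_1=4.6587, r_2=3.0000, r_3=1.7321, r_4=2.5882 — all match ✓
Only this pose fits every beam.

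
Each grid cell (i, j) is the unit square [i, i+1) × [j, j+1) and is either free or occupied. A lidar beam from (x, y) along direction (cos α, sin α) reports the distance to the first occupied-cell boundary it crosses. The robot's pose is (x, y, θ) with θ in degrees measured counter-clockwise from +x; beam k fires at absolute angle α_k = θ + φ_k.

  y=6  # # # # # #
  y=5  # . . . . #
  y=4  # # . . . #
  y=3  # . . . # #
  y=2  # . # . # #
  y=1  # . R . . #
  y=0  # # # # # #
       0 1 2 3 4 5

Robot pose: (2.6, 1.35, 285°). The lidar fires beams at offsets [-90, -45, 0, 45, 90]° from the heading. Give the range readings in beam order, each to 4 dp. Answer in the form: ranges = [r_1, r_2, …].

ranges = [1.3523, 0.4041, 0.3623, 0.7000, 2.4847]

beam 1: φ=-90°, α=195°
  direction (-0.9659, -0.2588); cell (2,1); t to first gridline: x 0.6212, y 1.3523 (then +1.0353 / +3.8637)
    (1,1) via x @ 0.6212
    (1,0) via y @ 1.3523  # hit
  → r_1 = 1.3523
beam 2: φ=-45°, α=240°
  direction (-0.5000, -0.8660); cell (2,1); t to first gridline: x 1.2000, y 0.4041 (then +2.0000 / +1.1547)
    (2,0) via y @ 0.4041  # hit
  → r_2 = 0.4041
beam 3: φ=0°, α=285°
  direction (0.2588, -0.9659); cell (2,1); t to first gridline: x 1.5455, y 0.3623 (then +3.8637 / +1.0353)
    (2,0) via y @ 0.3623  # hit
  → r_3 = 0.3623
beam 4: φ=45°, α=330°
  direction (0.8660, -0.5000); cell (2,1); t to first gridline: x 0.4619, y 0.7000 (then +1.1547 / +2.0000)
    (3,1) via x @ 0.4619
    (3,0) via y @ 0.7000  # hit
  → r_4 = 0.7000
beam 5: φ=90°, α=15°
  direction (0.9659, 0.2588); cell (2,1); t to first gridline: x 0.4141, y 2.5114 (then +1.0353 / +3.8637)
    (3,1) via x @ 0.4141
    (4,1) via x @ 1.4494
    (5,1) via x @ 2.4847  # hit
  → r_5 = 2.4847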